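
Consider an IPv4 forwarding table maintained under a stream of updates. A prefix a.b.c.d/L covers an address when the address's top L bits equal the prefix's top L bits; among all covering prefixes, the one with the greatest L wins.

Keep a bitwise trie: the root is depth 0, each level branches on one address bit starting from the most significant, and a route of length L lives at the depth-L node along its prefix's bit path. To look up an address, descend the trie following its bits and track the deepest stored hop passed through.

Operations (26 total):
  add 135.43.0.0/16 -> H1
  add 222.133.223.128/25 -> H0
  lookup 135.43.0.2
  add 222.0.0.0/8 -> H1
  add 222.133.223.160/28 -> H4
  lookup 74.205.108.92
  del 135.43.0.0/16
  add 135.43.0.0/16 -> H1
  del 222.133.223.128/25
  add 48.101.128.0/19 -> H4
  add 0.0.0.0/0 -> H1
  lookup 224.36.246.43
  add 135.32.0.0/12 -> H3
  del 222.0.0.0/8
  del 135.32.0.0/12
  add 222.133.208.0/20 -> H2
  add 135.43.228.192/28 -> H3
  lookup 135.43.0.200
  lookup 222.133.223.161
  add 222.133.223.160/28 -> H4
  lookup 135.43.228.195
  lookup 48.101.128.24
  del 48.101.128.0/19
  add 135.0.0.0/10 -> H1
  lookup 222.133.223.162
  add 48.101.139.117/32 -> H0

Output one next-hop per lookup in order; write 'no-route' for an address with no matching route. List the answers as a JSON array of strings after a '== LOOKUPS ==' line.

Process each operation:
  add 135.43.0.0/16 -> H1 at depth 16
  add 222.133.223.128/25 -> H0 at depth 25
  lookup 135.43.0.2: bits 1000011100101011 walk d0:-→d1:-→d2:-→d3:-→d4:-→d5:-→d6:-→d7:-→d8:-→d9:-→d10:-→d11:-→d12:-→d13:-→d14:-→d15:-→d16:H1 -> H1
  add 222.0.0.0/8 -> H1 at depth 8
  add 222.133.223.160/28 -> H4 at depth 28
  lookup 74.205.108.92: bits ε walk d0:- -> no-route
  del 135.43.0.0/16 (clear depth 16)
  add 135.43.0.0/16 -> H1 at depth 16
  del 222.133.223.128/25 (clear depth 25)
  add 48.101.128.0/19 -> H4 at depth 19
  add 0.0.0.0/0 -> H1 at depth 0
  lookup 224.36.246.43: bits 11 walk d0:H1→d1:-→d2:- -> H1
  add 135.32.0.0/12 -> H3 at depth 12
  del 222.0.0.0/8 (clear depth 8)
  del 135.32.0.0/12 (clear depth 12)
  add 222.133.208.0/20 -> H2 at depth 20
  add 135.43.228.192/28 -> H3 at depth 28
  lookup 135.43.0.200: bits 1000011100101011 walk d0:H1→d1:-→d2:-→d3:-→d4:-→d5:-→d6:-→d7:-→d8:-→d9:-→d10:-→d11:-→d12:-→d13:-→d14:-→d15:-→d16:H1 -> H1
  lookup 222.133.223.161: bits 1101111010000101110111111010 walk d0:H1→d1:-→d2:-→d3:-→d4:-→d5:-→d6:-→d7:-→d8:-→d9:-→d10:-→d11:-→d12:-→d13:-→d14:-→d15:-→d16:-→d17:-→d18:-→d19:-→d20:H2→d21:-→d22:-→d23:-→d24:-→d25:-→d26:-→d27:-→d28:H4 -> H4
  add 222.133.223.160/28 -> H4 at depth 28
  lookup 135.43.228.195: bits 1000011100101011111001001100 walk d0:H1→d1:-→d2:-→d3:-→d4:-→d5:-→d6:-→d7:-→d8:-→d9:-→d10:-→d11:-→d12:-→d13:-→d14:-→d15:-→d16:H1→d17:-→d18:-→d19:-→d20:-→d21:-→d22:-→d23:-→d24:-→d25:-→d26:-→d27:-→d28:H3 -> H3
  lookup 48.101.128.24: bits 0011000001100101100 walk d0:H1→d1:-→d2:-→d3:-→d4:-→d5:-→d6:-→d7:-→d8:-→d9:-→d10:-→d11:-→d12:-→d13:-→d14:-→d15:-→d16:-→d17:-→d18:-→d19:H4 -> H4
  del 48.101.128.0/19 (clear depth 19)
  add 135.0.0.0/10 -> H1 at depth 10
  lookup 222.133.223.162: bits 1101111010000101110111111010 walk d0:H1→d1:-→d2:-→d3:-→d4:-→d5:-→d6:-→d7:-→d8:-→d9:-→d10:-→d11:-→d12:-→d13:-→d14:-→d15:-→d16:-→d17:-→d18:-→d19:-→d20:H2→d21:-→d22:-→d23:-→d24:-→d25:-→d26:-→d27:-→d28:H4 -> H4
  add 48.101.139.117/32 -> H0 at depth 32

== LOOKUPS ==
["H1","no-route","H1","H1","H4","H3","H4","H4"]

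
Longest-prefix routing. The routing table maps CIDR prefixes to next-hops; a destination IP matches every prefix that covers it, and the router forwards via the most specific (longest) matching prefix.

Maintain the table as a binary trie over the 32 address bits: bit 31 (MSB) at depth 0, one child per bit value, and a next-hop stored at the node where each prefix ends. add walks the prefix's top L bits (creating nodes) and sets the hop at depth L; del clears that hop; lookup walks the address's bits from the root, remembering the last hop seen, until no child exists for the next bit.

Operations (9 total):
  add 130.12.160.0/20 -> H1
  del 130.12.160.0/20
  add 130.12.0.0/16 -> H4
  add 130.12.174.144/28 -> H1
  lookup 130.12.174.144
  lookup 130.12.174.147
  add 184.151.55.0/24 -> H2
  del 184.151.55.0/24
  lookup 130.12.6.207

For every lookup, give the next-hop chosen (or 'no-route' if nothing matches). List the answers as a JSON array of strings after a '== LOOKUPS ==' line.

Trace:
  add 130.12.160.0/20 -> H1 at depth 20
  - 130.12.160.0/20 clear@20
  add 130.12.0.0/16 -> H4 at depth 16
  add 130.12.174.144/28 -> H1 at depth 28
  lookup 130.12.174.144: bits 1000001000001100101011101001 walk d0:-→d1:-→d2:-→d3:-→d4:-→d5:-→d6:-→d7:-→d8:-→d9:-→d10:-→d11:-→d12:-→d13:-→d14:-→d15:-→d16:H4→d17:-→d18:-→d19:-→d20:-→d21:-→d22:-→d23:-→d24:-→d25:-→d26:-→d27:-→d28:H1 -> H1
  lookup 130.12.174.147: bits 1000001000001100101011101001 walk d0:-→d1:-→d2:-→d3:-→d4:-→d5:-→d6:-→d7:-→d8:-→d9:-→d10:-→d11:-→d12:-→d13:-→d14:-→d15:-→d16:H4→d17:-→d18:-→d19:-→d20:-→d21:-→d22:-→d23:-→d24:-→d25:-→d26:-→d27:-→d28:H1 -> H1
  add 184.151.55.0/24 -> H2 at depth 24
  - 184.151.55.0/24 clear@24
  lookup 130.12.6.207: bits 1000001000001100 walk d0:-→d1:-→d2:-→d3:-→d4:-→d5:-→d6:-→d7:-→d8:-→d9:-→d10:-→d11:-→d12:-→d13:-→d14:-→d15:-→d16:H4 -> H4

== LOOKUPS ==
["H1","H1","H4"]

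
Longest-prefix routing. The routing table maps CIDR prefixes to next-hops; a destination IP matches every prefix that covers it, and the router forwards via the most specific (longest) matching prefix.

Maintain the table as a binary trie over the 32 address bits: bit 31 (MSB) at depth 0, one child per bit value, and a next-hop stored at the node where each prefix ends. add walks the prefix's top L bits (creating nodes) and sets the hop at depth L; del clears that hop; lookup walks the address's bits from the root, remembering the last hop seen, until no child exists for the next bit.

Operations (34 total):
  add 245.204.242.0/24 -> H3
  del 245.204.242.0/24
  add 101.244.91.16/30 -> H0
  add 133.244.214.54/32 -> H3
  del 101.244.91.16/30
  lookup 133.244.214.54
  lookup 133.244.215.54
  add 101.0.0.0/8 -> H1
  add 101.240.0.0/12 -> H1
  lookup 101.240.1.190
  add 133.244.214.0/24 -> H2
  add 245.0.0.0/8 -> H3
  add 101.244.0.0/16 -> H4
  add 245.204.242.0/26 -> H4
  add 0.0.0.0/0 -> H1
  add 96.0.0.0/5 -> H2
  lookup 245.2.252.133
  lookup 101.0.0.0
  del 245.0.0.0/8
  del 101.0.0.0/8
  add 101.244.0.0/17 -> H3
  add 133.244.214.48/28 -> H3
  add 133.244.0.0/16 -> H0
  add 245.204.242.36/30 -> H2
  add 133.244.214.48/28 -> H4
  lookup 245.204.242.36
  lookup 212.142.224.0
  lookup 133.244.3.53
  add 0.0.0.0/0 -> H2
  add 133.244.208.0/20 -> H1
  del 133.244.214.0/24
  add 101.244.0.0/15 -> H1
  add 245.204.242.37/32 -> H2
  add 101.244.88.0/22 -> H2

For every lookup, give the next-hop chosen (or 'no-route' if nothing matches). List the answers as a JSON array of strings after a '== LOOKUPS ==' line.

Apply in order:
  add 245.204.242.0/24 -> H3 at depth 24
  del 245.204.242.0/24 (clear depth 24)
  add 101.244.91.16/30 -> H0 at depth 30
  add 133.244.214.54/32 -> H3 at depth 32
  del 101.244.91.16/30 (clear depth 30)
  lookup 133.244.214.54: bits 10000101111101001101011000110110 walk d0:-→d1:-→d2:-→d3:-→d4:-→d5:-→d6:-→d7:-→d8:-→d9:-→d10:-→d11:-→d12:-→d13:-→d14:-→d15:-→d16:-→d17:-→d18:-→d19:-→d20:-→d21:-→d22:-→d23:-→d24:-→d25:-→d26:-→d27:-→d28:-→d29:-→d30:-→d31:-→d32:H3 -> H3
  lookup 133.244.215.54: bits 10000101111101001101011 walk d0:-→d1:-→d2:-→d3:-→d4:-→d5:-→d6:-→d7:-→d8:-→d9:-→d10:-→d11:-→d12:-→d13:-→d14:-→d15:-→d16:-→d17:-→d18:-→d19:-→d20:-→d21:-→d22:-→d23:- -> no-route
  add 101.0.0.0/8 -> H1 at depth 8
  add 101.240.0.0/12 -> H1 at depth 12
  lookup 101.240.1.190: bits 0110010111110 walk d0:-→d1:-→d2:-→d3:-→d4:-→d5:-→d6:-→d7:-→d8:H1→d9:-→d10:-→d11:-→d12:H1→d13:- -> H1
  add 133.244.214.0/24 -> H2 at depth 24
  add 245.0.0.0/8 -> H3 at depth 8
  add 101.244.0.0/16 -> H4 at depth 16
  add 245.204.242.0/26 -> H4 at depth 26
  add 0.0.0.0/0 -> H1 at depth 0
  add 96.0.0.0/5 -> H2 at depth 5
  lookup 245.2.252.133: bits 11110101 walk d0:H1→d1:-→d2:-→d3:-→d4:-→d5:-→d6:-→d7:-→d8:H3 -> H3
  lookup 101.0.0.0: bits 01100101 walk d0:H1→d1:-→d2:-→d3:-→d4:-→d5:H2→d6:-→d7:-→d8:H1 -> H1
  del 245.0.0.0/8 (clear depth 8)
  del 101.0.0.0/8 (clear depth 8)
  add 101.244.0.0/17 -> H3 at depth 17
  add 133.244.214.48/28 -> H3 at depth 28
  add 133.244.0.0/16 -> H0 at depth 16
  add 245.204.242.36/30 -> H2 at depth 30
  add 133.244.214.48/28 -> H4 at depth 28
  lookup 245.204.242.36: bits 111101011100110011110010001001 walk d0:H1→d1:-→d2:-→d3:-→d4:-→d5:-→d6:-→d7:-→d8:-→d9:-→d10:-→d11:-→d12:-→d13:-→d14:-→d15:-→d16:-→d17:-→d18:-→d19:-→d20:-→d21:-→d22:-→d23:-→d24:-→d25:-→d26:H4→d27:-→d28:-→d29:-→d30:H2 -> H2
  lookup 212.142.224.0: bits 11 walk d0:H1→d1:-→d2:- -> H1
  lookup 133.244.3.53: bits 1000010111110100 walk d0:H1→d1:-→d2:-→d3:-→d4:-→d5:-→d6:-→d7:-→d8:-→d9:-→d10:-→d11:-→d12:-→d13:-→d14:-→d15:-→d16:H0 -> H0
  add 0.0.0.0/0 -> H2 at depth 0
  add 133.244.208.0/20 -> H1 at depth 20
  del 133.244.214.0/24 (clear depth 24)
  add 101.244.0.0/15 -> H1 at depth 15
  add 245.204.242.37/32 -> H2 at depth 32
  add 101.244.88.0/22 -> H2 at depth 22

== LOOKUPS ==
["H3","no-route","H1","H3","H1","H2","H1","H0"]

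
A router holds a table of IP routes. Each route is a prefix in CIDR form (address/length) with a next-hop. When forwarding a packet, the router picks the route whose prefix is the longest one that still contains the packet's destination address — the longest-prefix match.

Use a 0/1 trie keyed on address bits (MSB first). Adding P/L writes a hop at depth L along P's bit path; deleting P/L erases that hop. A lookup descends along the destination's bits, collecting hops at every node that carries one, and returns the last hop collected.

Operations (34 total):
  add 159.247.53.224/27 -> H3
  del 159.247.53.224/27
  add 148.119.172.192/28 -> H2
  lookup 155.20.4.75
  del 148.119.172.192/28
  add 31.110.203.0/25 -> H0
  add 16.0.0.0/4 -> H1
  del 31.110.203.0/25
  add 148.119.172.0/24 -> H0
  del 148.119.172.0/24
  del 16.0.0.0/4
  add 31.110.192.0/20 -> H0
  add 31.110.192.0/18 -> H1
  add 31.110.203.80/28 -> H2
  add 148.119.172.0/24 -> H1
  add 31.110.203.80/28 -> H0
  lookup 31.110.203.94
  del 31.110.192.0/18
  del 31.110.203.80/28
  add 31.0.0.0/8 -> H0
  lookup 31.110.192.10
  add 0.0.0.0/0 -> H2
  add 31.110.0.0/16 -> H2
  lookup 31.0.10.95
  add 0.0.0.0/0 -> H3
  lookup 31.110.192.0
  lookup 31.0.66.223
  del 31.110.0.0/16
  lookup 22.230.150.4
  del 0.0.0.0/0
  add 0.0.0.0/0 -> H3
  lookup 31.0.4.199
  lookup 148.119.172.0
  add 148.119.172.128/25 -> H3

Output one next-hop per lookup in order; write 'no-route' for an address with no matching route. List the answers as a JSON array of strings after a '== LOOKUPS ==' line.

Apply in order:
  + 159.247.53.224/27 (H3) depth=27
  del 159.247.53.224/27 (clear depth 27)
  + 148.119.172.192/28 (H2) depth=28
  lookup 155.20.4.75: bits 10011 walk d0:-→d1:-→d2:-→d3:-→d4:-→d5:- -> no-route
  del 148.119.172.192/28 (clear depth 28)
  + 31.110.203.0/25 (H0) depth=25
  + 16.0.0.0/4 (H1) depth=4
  del 31.110.203.0/25 (clear depth 25)
  + 148.119.172.0/24 (H0) depth=24
  del 148.119.172.0/24 (clear depth 24)
  del 16.0.0.0/4 (clear depth 4)
  + 31.110.192.0/20 (H0) depth=20
  + 31.110.192.0/18 (H1) depth=18
  + 31.110.203.80/28 (H2) depth=28
  + 148.119.172.0/24 (H1) depth=24
  + 31.110.203.80/28 (H0) depth=28
  lookup 31.110.203.94: bits 0001111101101110110010110101 walk d0:-→d1:-→d2:-→d3:-→d4:-→d5:-→d6:-→d7:-→d8:-→d9:-→d10:-→d11:-→d12:-→d13:-→d14:-→d15:-→d16:-→d17:-→d18:H1→d19:-→d20:H0→d21:-→d22:-→d23:-→d24:-→d25:-→d26:-→d27:-→d28:H0 -> H0
  del 31.110.192.0/18 (clear depth 18)
  del 31.110.203.80/28 (clear depth 28)
  + 31.0.0.0/8 (H0) depth=8
  lookup 31.110.192.10: bits 00011111011011101100 walk d0:-→d1:-→d2:-→d3:-→d4:-→d5:-→d6:-→d7:-→d8:H0→d9:-→d10:-→d11:-→d12:-→d13:-→d14:-→d15:-→d16:-→d17:-→d18:-→d19:-→d20:H0 -> H0
  + 0.0.0.0/0 (H2) depth=0
  + 31.110.0.0/16 (H2) depth=16
  lookup 31.0.10.95: bits 000111110 walk d0:H2→d1:-→d2:-→d3:-→d4:-→d5:-→d6:-→d7:-→d8:H0→d9:- -> H0
  + 0.0.0.0/0 (H3) depth=0
  lookup 31.110.192.0: bits 00011111011011101100 walk d0:H3→d1:-→d2:-→d3:-→d4:-→d5:-→d6:-→d7:-→d8:H0→d9:-→d10:-→d11:-→d12:-→d13:-→d14:-→d15:-→d16:H2→d17:-→d18:-→d19:-→d20:H0 -> H0
  lookup 31.0.66.223: bits 000111110 walk d0:H3→d1:-→d2:-→d3:-→d4:-→d5:-→d6:-→d7:-→d8:H0→d9:- -> H0
  del 31.110.0.0/16 (clear depth 16)
  lookup 22.230.150.4: bits 0001 walk d0:H3→d1:-→d2:-→d3:-→d4:- -> H3
  del 0.0.0.0/0 (clear depth 0)
  + 0.0.0.0/0 (H3) depth=0
  lookup 31.0.4.199: bits 000111110 walk d0:H3→d1:-→d2:-→d3:-→d4:-→d5:-→d6:-→d7:-→d8:H0→d9:- -> H0
  lookup 148.119.172.0: bits 100101000111011110101100 walk d0:H3→d1:-→d2:-→d3:-→d4:-→d5:-→d6:-→d7:-→d8:-→d9:-→d10:-→d11:-→d12:-→d13:-→d14:-→d15:-→d16:-→d17:-→d18:-→d19:-→d20:-→d21:-→d22:-→d23:-→d24:H1 -> H1
  + 148.119.172.128/25 (H3) depth=25

== LOOKUPS ==
["no-route","H0","H0","H0","H0","H0","H3","H0","H1"]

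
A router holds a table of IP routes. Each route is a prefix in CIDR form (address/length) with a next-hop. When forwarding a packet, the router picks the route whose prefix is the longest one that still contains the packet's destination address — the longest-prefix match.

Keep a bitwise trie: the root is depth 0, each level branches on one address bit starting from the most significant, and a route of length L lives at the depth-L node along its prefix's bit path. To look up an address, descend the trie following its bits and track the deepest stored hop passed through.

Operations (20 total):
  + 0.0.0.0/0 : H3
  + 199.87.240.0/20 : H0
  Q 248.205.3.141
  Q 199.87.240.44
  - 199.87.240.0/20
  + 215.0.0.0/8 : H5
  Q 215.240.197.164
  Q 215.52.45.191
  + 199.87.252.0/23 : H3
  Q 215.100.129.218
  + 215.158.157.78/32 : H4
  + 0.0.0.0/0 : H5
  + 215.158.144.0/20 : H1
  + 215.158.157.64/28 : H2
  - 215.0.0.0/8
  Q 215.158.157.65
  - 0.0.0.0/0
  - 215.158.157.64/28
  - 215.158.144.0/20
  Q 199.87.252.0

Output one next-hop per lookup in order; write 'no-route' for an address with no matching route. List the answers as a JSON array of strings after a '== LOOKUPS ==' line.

Trace:
  + 0.0.0.0/0 (H3) depth=0
  + 199.87.240.0/20 (H0) depth=20
  Q 248.205.3.141: descend 11 ; hops seen [H3] ; pick H3
  Q 199.87.240.44: descend 11000111010101111111 ; hops seen [H3,H0] ; pick H0
  - 199.87.240.0/20 clear@20
  + 215.0.0.0/8 (H5) depth=8
  Q 215.240.197.164: descend 11010111 ; hops seen [H3,H5] ; pick H5
  Q 215.52.45.191: descend 11010111 ; hops seen [H3,H5] ; pick H5
  + 199.87.252.0/23 (H3) depth=23
  Q 215.100.129.218: descend 11010111 ; hops seen [H3,H5] ; pick H5
  + 215.158.157.78/32 (H4) depth=32
  + 0.0.0.0/0 (H5) depth=0
  + 215.158.144.0/20 (H1) depth=20
  + 215.158.157.64/28 (H2) depth=28
  - 215.0.0.0/8 clear@8
  Q 215.158.157.65: descend 1101011110011110100111010100 ; hops seen [H5,H1,H2] ; pick H2
  - 0.0.0.0/0 clear@0
  - 215.158.157.64/28 clear@28
  - 215.158.144.0/20 clear@20
  Q 199.87.252.0: descend 11000111010101111111110 ; hops seen [H3] ; pick H3

== LOOKUPS ==
["H3","H0","H5","H5","H5","H2","H3"]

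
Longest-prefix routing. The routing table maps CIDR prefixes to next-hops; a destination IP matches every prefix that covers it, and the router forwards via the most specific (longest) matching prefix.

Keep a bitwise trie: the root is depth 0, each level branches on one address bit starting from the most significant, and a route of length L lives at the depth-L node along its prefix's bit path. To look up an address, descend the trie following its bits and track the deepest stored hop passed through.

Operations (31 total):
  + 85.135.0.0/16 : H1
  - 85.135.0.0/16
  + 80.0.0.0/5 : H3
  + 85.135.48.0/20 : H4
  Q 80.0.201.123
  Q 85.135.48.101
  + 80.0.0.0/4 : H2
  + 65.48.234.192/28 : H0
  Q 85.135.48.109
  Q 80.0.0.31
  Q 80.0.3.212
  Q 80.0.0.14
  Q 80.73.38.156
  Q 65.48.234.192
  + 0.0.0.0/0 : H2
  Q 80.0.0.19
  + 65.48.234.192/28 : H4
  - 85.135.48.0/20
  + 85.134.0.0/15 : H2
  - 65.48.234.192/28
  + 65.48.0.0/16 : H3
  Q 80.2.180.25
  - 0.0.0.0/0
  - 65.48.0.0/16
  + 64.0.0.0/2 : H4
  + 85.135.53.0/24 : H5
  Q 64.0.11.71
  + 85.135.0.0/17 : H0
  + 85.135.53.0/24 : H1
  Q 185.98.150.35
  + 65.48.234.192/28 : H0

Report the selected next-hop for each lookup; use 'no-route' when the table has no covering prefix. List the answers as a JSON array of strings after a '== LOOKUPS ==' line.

Trace:
  + 85.135.0.0/16 (H1) depth=16
  - 85.135.0.0/16 clear@16
  + 80.0.0.0/5 (H3) depth=5
  + 85.135.48.0/20 (H4) depth=20
  ? 80.0.201.123  path d0:-→d1:-→d2:-→d3:-→d4:-→d5:H3  best=H3
  ? 85.135.48.101  path d0:-→d1:-→d2:-→d3:-→d4:-→d5:H3→d6:-→d7:-→d8:-→d9:-→d10:-→d11:-→d12:-→d13:-→d14:-→d15:-→d16:-→d17:-→d18:-→d19:-→d20:H4  best=H4
  + 80.0.0.0/4 (H2) depth=4
  + 65.48.234.192/28 (H0) depth=28
  ? 85.135.48.109  path d0:-→d1:-→d2:-→d3:-→d4:H2→d5:H3→d6:-→d7:-→d8:-→d9:-→d10:-→d11:-→d12:-→d13:-→d14:-→d15:-→d16:-→d17:-→d18:-→d19:-→d20:H4  best=H4
  ? 80.0.0.31  path d0:-→d1:-→d2:-→d3:-→d4:H2→d5:H3  best=H3
  ? 80.0.3.212  path d0:-→d1:-→d2:-→d3:-→d4:H2→d5:H3  best=H3
  ? 80.0.0.14  path d0:-→d1:-→d2:-→d3:-→d4:H2→d5:H3  best=H3
  ? 80.73.38.156  path d0:-→d1:-→d2:-→d3:-→d4:H2→d5:H3  best=H3
  ? 65.48.234.192  path d0:-→d1:-→d2:-→d3:-→d4:-→d5:-→d6:-→d7:-→d8:-→d9:-→d10:-→d11:-→d12:-→d13:-→d14:-→d15:-→d16:-→d17:-→d18:-→d19:-→d20:-→d21:-→d22:-→d23:-→d24:-→d25:-→d26:-→d27:-→d28:H0  best=H0
  + 0.0.0.0/0 (H2) depth=0
  ? 80.0.0.19  path d0:H2→d1:-→d2:-→d3:-→d4:H2→d5:H3  best=H3
  + 65.48.234.192/28 (H4) depth=28
  - 85.135.48.0/20 clear@20
  + 85.134.0.0/15 (H2) depth=15
  - 65.48.234.192/28 clear@28
  + 65.48.0.0/16 (H3) depth=16
  ? 80.2.180.25  path d0:H2→d1:-→d2:-→d3:-→d4:H2→d5:H3  best=H3
  - 0.0.0.0/0 clear@0
  - 65.48.0.0/16 clear@16
  + 64.0.0.0/2 (H4) depth=2
  + 85.135.53.0/24 (H5) depth=24
  ? 64.0.11.71  path d0:-→d1:-→d2:H4→d3:-→d4:-→d5:-→d6:-→d7:-  best=H4
  + 85.135.0.0/17 (H0) depth=17
  + 85.135.53.0/24 (H1) depth=24
  ? 185.98.150.35  path d0:-  best=no-route
  + 65.48.234.192/28 (H0) depth=28

== LOOKUPS ==
["H3","H4","H4","H3","H3","H3","H3","H0","H3","H3","H4","no-route"]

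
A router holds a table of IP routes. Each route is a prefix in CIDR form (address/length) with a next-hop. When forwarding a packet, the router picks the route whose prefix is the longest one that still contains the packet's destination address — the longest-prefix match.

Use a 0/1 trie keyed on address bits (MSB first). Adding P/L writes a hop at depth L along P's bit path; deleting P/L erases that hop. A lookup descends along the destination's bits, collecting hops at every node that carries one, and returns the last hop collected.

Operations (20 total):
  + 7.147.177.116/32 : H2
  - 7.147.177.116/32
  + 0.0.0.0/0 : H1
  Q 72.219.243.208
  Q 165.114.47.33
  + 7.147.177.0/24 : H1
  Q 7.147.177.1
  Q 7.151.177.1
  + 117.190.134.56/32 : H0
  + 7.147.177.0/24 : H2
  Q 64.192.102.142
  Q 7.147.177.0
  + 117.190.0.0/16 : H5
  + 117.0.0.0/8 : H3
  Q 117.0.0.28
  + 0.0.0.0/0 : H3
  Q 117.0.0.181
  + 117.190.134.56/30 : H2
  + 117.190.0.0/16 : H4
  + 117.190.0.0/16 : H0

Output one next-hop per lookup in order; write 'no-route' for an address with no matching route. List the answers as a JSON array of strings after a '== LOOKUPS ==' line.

Apply in order:
  + 7.147.177.116/32 (H2) depth=32
  del 7.147.177.116/32 (clear depth 32)
  + 0.0.0.0/0 (H1) depth=0
  lookup 72.219.243.208: bits 0 walk d0:H1→d1:- -> H1
  lookup 165.114.47.33: bits ε walk d0:H1 -> H1
  + 7.147.177.0/24 (H1) depth=24
  lookup 7.147.177.1: bits 0000011110010011101100010 walk d0:H1→d1:-→d2:-→d3:-→d4:-→d5:-→d6:-→d7:-→d8:-→d9:-→d10:-→d11:-→d12:-→d13:-→d14:-→d15:-→d16:-→d17:-→d18:-→d19:-→d20:-→d21:-→d22:-→d23:-→d24:H1→d25:- -> H1
  lookup 7.151.177.1: bits 0000011110010 walk d0:H1→d1:-→d2:-→d3:-→d4:-→d5:-→d6:-→d7:-→d8:-→d9:-→d10:-→d11:-→d12:-→d13:- -> H1
  + 117.190.134.56/32 (H0) depth=32
  + 7.147.177.0/24 (H2) depth=24
  lookup 64.192.102.142: bits 01 walk d0:H1→d1:-→d2:- -> H1
  lookup 7.147.177.0: bits 0000011110010011101100010 walk d0:H1→d1:-→d2:-→d3:-→d4:-→d5:-→d6:-→d7:-→d8:-→d9:-→d10:-→d11:-→d12:-→d13:-→d14:-→d15:-→d16:-→d17:-→d18:-→d19:-→d20:-→d21:-→d22:-→d23:-→d24:H2→d25:- -> H2
  + 117.190.0.0/16 (H5) depth=16
  + 117.0.0.0/8 (H3) depth=8
  lookup 117.0.0.28: bits 01110101 walk d0:H1→d1:-→d2:-→d3:-→d4:-→d5:-→d6:-→d7:-→d8:H3 -> H3
  + 0.0.0.0/0 (H3) depth=0
  lookup 117.0.0.181: bits 01110101 walk d0:H3→d1:-→d2:-→d3:-→d4:-→d5:-→d6:-→d7:-→d8:H3 -> H3
  + 117.190.134.56/30 (H2) depth=30
  + 117.190.0.0/16 (H4) depth=16
  + 117.190.0.0/16 (H0) depth=16

== LOOKUPS ==
["H1","H1","H1","H1","H1","H2","H3","H3"]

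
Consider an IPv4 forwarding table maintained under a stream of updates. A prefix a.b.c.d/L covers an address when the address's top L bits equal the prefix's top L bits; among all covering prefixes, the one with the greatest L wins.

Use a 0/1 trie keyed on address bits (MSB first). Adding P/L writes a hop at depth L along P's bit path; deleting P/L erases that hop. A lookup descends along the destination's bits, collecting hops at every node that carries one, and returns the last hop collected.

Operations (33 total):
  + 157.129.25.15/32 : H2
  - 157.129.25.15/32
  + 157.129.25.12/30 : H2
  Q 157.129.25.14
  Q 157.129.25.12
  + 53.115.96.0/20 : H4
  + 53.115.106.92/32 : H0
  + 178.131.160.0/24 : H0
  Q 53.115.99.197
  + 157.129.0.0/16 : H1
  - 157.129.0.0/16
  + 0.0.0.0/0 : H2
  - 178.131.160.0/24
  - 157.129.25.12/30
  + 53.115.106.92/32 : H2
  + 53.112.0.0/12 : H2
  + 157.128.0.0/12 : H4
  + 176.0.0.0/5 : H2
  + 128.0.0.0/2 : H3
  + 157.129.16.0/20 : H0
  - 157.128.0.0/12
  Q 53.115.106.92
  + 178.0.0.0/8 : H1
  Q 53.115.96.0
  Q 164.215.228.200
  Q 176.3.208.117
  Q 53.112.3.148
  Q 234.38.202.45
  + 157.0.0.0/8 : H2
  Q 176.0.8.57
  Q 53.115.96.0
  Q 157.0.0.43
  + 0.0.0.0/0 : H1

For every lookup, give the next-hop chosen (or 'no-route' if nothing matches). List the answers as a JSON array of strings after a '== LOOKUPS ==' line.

Process each operation:
  + 157.129.25.15/32 (H2) depth=32
  - 157.129.25.15/32 clear@32
  + 157.129.25.12/30 (H2) depth=30
  Q 157.129.25.14: descend 1001110110000001000110010000111 ; hops seen [H2] ; pick H2
  Q 157.129.25.12: descend 100111011000000100011001000011 ; hops seen [H2] ; pick H2
  + 53.115.96.0/20 (H4) depth=20
  + 53.115.106.92/32 (H0) depth=32
  + 178.131.160.0/24 (H0) depth=24
  Q 53.115.99.197: descend 00110101011100110110 ; hops seen [H4] ; pick H4
  + 157.129.0.0/16 (H1) depth=16
  - 157.129.0.0/16 clear@16
  + 0.0.0.0/0 (H2) depth=0
  - 178.131.160.0/24 clear@24
  - 157.129.25.12/30 clear@30
  + 53.115.106.92/32 (H2) depth=32
  + 53.112.0.0/12 (H2) depth=12
  + 157.128.0.0/12 (H4) depth=12
  + 176.0.0.0/5 (H2) depth=5
  + 128.0.0.0/2 (H3) depth=2
  + 157.129.16.0/20 (H0) depth=20
  - 157.128.0.0/12 clear@12
  Q 53.115.106.92: descend 00110101011100110110101001011100 ; hops seen [H2,H2,H4,H2] ; pick H2
  + 178.0.0.0/8 (H1) depth=8
  Q 53.115.96.0: descend 00110101011100110110 ; hops seen [H2,H2,H4] ; pick H4
  Q 164.215.228.200: descend 101 ; hops seen [H2,H3] ; pick H3
  Q 176.3.208.117: descend 101100 ; hops seen [H2,H3,H2] ; pick H2
  Q 53.112.3.148: descend 00110101011100 ; hops seen [H2,H2] ; pick H2
  Q 234.38.202.45: descend 1 ; hops seen [H2] ; pick H2
  + 157.0.0.0/8 (H2) depth=8
  Q 176.0.8.57: descend 101100 ; hops seen [H2,H3,H2] ; pick H2
  Q 53.115.96.0: descend 00110101011100110110 ; hops seen [H2,H2,H4] ; pick H4
  Q 157.0.0.43: descend 10011101 ; hops seen [H2,H3,H2] ; pick H2
  + 0.0.0.0/0 (H1) depth=0

== LOOKUPS ==
["H2","H2","H4","H2","H4","H3","H2","H2","H2","H2","H4","H2"]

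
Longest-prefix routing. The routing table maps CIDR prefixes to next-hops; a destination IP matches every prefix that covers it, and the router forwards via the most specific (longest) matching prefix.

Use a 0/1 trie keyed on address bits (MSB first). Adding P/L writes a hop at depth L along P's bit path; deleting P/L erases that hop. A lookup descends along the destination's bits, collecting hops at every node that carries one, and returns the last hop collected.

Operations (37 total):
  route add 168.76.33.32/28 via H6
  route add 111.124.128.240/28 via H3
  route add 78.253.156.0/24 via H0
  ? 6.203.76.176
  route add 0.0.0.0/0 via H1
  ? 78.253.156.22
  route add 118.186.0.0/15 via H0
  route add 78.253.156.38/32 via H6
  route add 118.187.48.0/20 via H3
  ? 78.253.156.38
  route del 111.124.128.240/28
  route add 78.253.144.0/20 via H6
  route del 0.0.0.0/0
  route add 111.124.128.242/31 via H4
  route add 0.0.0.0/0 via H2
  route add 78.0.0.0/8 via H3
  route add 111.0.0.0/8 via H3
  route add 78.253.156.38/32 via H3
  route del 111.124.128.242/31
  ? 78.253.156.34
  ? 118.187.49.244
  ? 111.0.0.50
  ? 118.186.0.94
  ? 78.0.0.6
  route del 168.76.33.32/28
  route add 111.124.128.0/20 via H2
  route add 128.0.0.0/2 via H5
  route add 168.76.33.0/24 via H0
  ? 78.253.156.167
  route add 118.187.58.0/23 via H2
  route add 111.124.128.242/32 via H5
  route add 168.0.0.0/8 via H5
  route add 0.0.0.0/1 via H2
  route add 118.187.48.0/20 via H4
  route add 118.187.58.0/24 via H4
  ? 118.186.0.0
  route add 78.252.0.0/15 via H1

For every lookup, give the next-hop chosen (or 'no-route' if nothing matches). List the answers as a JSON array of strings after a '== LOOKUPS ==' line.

Process each operation:
  add 168.76.33.32/28 -> H6 at depth 28
  add 111.124.128.240/28 -> H3 at depth 28
  add 78.253.156.0/24 -> H0 at depth 24
  lookup 6.203.76.176: bits 0 walk d0:-→d1:- -> no-route
  add 0.0.0.0/0 -> H1 at depth 0
  lookup 78.253.156.22: bits 010011101111110110011100 walk d0:H1→d1:-→d2:-→d3:-→d4:-→d5:-→d6:-→d7:-→d8:-→d9:-→d10:-→d11:-→d12:-→d13:-→d14:-→d15:-→d16:-→d17:-→d18:-→d19:-→d20:-→d21:-→d22:-→d23:-→d24:H0 -> H0
  add 118.186.0.0/15 -> H0 at depth 15
  add 78.253.156.38/32 -> H6 at depth 32
  add 118.187.48.0/20 -> H3 at depth 20
  lookup 78.253.156.38: bits 01001110111111011001110000100110 walk d0:H1→d1:-→d2:-→d3:-→d4:-→d5:-→d6:-→d7:-→d8:-→d9:-→d10:-→d11:-→d12:-→d13:-→d14:-→d15:-→d16:-→d17:-→d18:-→d19:-→d20:-→d21:-→d22:-→d23:-→d24:H0→d25:-→d26:-→d27:-→d28:-→d29:-→d30:-→d31:-→d32:H6 -> H6
  del 111.124.128.240/28 (clear depth 28)
  add 78.253.144.0/20 -> H6 at depth 20
  del 0.0.0.0/0 (clear depth 0)
  add 111.124.128.242/31 -> H4 at depth 31
  add 0.0.0.0/0 -> H2 at depth 0
  add 78.0.0.0/8 -> H3 at depth 8
  add 111.0.0.0/8 -> H3 at depth 8
  add 78.253.156.38/32 -> H3 at depth 32
  del 111.124.128.242/31 (clear depth 31)
  lookup 78.253.156.34: bits 01001110111111011001110000100 walk d0:H2→d1:-→d2:-→d3:-→d4:-→d5:-→d6:-→d7:-→d8:H3→d9:-→d10:-→d11:-→d12:-→d13:-→d14:-→d15:-→d16:-→d17:-→d18:-→d19:-→d20:H6→d21:-→d22:-→d23:-→d24:H0→d25:-→d26:-→d27:-→d28:-→d29:- -> H0
  lookup 118.187.49.244: bits 01110110101110110011 walk d0:H2→d1:-→d2:-→d3:-→d4:-→d5:-→d6:-→d7:-→d8:-→d9:-→d10:-→d11:-→d12:-→d13:-→d14:-→d15:H0→d16:-→d17:-→d18:-→d19:-→d20:H3 -> H3
  lookup 111.0.0.50: bits 011011110 walk d0:H2→d1:-→d2:-→d3:-→d4:-→d5:-→d6:-→d7:-→d8:H3→d9:- -> H3
  lookup 118.186.0.94: bits 011101101011101 walk d0:H2→d1:-→d2:-→d3:-→d4:-→d5:-→d6:-→d7:-→d8:-→d9:-→d10:-→d11:-→d12:-→d13:-→d14:-→d15:H0 -> H0
  lookup 78.0.0.6: bits 01001110 walk d0:H2→d1:-→d2:-→d3:-→d4:-→d5:-→d6:-→d7:-→d8:H3 -> H3
  del 168.76.33.32/28 (clear depth 28)
  add 111.124.128.0/20 -> H2 at depth 20
  add 128.0.0.0/2 -> H5 at depth 2
  add 168.76.33.0/24 -> H0 at depth 24
  lookup 78.253.156.167: bits 010011101111110110011100 walk d0:H2→d1:-→d2:-→d3:-→d4:-→d5:-→d6:-→d7:-→d8:H3→d9:-→d10:-→d11:-→d12:-→d13:-→d14:-→d15:-→d16:-→d17:-→d18:-→d19:-→d20:H6→d21:-→d22:-→d23:-→d24:H0 -> H0
  add 118.187.58.0/23 -> H2 at depth 23
  add 111.124.128.242/32 -> H5 at depth 32
  add 168.0.0.0/8 -> H5 at depth 8
  add 0.0.0.0/1 -> H2 at depth 1
  add 118.187.48.0/20 -> H4 at depth 20
  add 118.187.58.0/24 -> H4 at depth 24
  lookup 118.186.0.0: bits 011101101011101 walk d0:H2→d1:H2→d2:-→d3:-→d4:-→d5:-→d6:-→d7:-→d8:-→d9:-→d10:-→d11:-→d12:-→d13:-→d14:-→d15:H0 -> H0
  add 78.252.0.0/15 -> H1 at depth 15

== LOOKUPS ==
["no-route","H0","H6","H0","H3","H3","H0","H3","H0","H0"]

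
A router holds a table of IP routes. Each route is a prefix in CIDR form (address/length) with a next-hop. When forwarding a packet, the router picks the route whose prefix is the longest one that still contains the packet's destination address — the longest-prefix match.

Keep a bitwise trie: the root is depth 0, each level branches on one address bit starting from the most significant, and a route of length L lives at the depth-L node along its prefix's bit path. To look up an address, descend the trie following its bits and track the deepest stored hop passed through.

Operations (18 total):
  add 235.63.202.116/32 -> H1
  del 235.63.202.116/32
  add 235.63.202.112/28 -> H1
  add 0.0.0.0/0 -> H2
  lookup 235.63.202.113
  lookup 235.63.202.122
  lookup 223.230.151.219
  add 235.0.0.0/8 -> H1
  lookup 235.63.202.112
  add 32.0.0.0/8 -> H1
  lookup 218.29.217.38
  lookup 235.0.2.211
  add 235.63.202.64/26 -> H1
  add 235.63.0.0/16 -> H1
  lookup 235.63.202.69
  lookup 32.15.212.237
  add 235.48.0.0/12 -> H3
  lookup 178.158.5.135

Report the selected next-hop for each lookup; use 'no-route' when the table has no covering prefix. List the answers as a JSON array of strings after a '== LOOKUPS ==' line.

Trace:
  + 235.63.202.116/32 (H1) depth=32
  - 235.63.202.116/32 clear@32
  + 235.63.202.112/28 (H1) depth=28
  + 0.0.0.0/0 (H2) depth=0
  Q 235.63.202.113: descend 11101011001111111100101001110 ; hops seen [H2,H1] ; pick H1
  Q 235.63.202.122: descend 1110101100111111110010100111 ; hops seen [H2,H1] ; pick H1
  Q 223.230.151.219: descend 11 ; hops seen [H2] ; pick H2
  + 235.0.0.0/8 (H1) depth=8
  Q 235.63.202.112: descend 11101011001111111100101001110 ; hops seen [H2,H1,H1] ; pick H1
  + 32.0.0.0/8 (H1) depth=8
  Q 218.29.217.38: descend 11 ; hops seen [H2] ; pick H2
  Q 235.0.2.211: descend 1110101100 ; hops seen [H2,H1] ; pick H1
  + 235.63.202.64/26 (H1) depth=26
  + 235.63.0.0/16 (H1) depth=16
  Q 235.63.202.69: descend 11101011001111111100101001 ; hops seen [H2,H1,H1,H1] ; pick H1
  Q 32.15.212.237: descend 00100000 ; hops seen [H2,H1] ; pick H1
  + 235.48.0.0/12 (H3) depth=12
  Q 178.158.5.135: descend 1 ; hops seen [H2] ; pick H2

== LOOKUPS ==
["H1","H1","H2","H1","H2","H1","H1","H1","H2"]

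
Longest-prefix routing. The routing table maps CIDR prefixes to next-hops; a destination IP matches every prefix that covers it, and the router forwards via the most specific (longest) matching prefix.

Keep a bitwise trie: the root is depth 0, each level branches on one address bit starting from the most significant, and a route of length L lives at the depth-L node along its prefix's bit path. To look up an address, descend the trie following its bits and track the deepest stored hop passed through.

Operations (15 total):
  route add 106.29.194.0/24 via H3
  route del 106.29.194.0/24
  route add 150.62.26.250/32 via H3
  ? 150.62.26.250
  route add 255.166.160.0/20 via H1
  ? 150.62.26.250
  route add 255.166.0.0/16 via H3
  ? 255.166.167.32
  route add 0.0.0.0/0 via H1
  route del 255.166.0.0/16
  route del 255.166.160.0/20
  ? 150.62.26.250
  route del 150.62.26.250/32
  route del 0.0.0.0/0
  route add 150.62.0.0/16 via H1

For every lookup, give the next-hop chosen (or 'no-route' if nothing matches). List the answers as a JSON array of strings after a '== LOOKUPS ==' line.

Process each operation:
  add 106.29.194.0/24 -> H3 at depth 24
  del 106.29.194.0/24 (clear depth 24)
  add 150.62.26.250/32 -> H3 at depth 32
  Q 150.62.26.250: descend 10010110001111100001101011111010 ; hops seen [H3] ; pick H3
  add 255.166.160.0/20 -> H1 at depth 20
  Q 150.62.26.250: descend 10010110001111100001101011111010 ; hops seen [H3] ; pick H3
  add 255.166.0.0/16 -> H3 at depth 16
  Q 255.166.167.32: descend 11111111101001101010 ; hops seen [H3,H1] ; pick H1
  add 0.0.0.0/0 -> H1 at depth 0
  del 255.166.0.0/16 (clear depth 16)
  del 255.166.160.0/20 (clear depth 20)
  Q 150.62.26.250: descend 10010110001111100001101011111010 ; hops seen [H1,H3] ; pick H3
  del 150.62.26.250/32 (clear depth 32)
  del 0.0.0.0/0 (clear depth 0)
  add 150.62.0.0/16 -> H1 at depth 16

== LOOKUPS ==
["H3","H3","H1","H3"]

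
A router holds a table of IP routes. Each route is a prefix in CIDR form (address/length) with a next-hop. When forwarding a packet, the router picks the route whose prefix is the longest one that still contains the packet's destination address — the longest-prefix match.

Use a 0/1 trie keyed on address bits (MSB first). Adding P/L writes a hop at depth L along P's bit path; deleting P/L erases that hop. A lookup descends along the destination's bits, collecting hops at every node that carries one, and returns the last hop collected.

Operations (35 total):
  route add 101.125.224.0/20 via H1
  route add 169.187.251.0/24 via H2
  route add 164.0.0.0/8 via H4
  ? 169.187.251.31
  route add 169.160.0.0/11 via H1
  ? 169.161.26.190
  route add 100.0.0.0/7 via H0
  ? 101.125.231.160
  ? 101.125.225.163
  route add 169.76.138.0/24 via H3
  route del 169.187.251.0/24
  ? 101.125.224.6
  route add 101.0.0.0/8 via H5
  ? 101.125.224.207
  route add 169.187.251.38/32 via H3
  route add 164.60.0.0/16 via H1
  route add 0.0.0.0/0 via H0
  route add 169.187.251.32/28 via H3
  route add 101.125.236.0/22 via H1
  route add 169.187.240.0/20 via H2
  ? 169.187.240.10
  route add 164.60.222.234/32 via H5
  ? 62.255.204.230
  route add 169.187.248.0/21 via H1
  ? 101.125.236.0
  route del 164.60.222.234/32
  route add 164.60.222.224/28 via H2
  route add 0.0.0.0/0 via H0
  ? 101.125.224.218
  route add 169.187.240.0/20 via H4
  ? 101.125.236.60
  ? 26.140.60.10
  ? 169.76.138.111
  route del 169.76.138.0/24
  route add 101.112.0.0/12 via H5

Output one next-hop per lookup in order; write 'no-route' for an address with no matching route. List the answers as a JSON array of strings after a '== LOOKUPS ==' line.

Process each operation:
  add 101.125.224.0/20 -> H1 at depth 20
  add 169.187.251.0/24 -> H2 at depth 24
  add 164.0.0.0/8 -> H4 at depth 8
  ? 169.187.251.31  path d0:-→d1:-→d2:-→d3:-→d4:-→d5:-→d6:-→d7:-→d8:-→d9:-→d10:-→d11:-→d12:-→d13:-→d14:-→d15:-→d16:-→d17:-→d18:-→d19:-→d20:-→d21:-→d22:-→d23:-→d24:H2  best=H2
  add 169.160.0.0/11 -> H1 at depth 11
  ? 169.161.26.190  path d0:-→d1:-→d2:-→d3:-→d4:-→d5:-→d6:-→d7:-→d8:-→d9:-→d10:-→d11:H1  best=H1
  add 100.0.0.0/7 -> H0 at depth 7
  ? 101.125.231.160  path d0:-→d1:-→d2:-→d3:-→d4:-→d5:-→d6:-→d7:H0→d8:-→d9:-→d10:-→d11:-→d12:-→d13:-→d14:-→d15:-→d16:-→d17:-→d18:-→d19:-→d20:H1  best=H1
  ? 101.125.225.163  path d0:-→d1:-→d2:-→d3:-→d4:-→d5:-→d6:-→d7:H0→d8:-→d9:-→d10:-→d11:-→d12:-→d13:-→d14:-→d15:-→d16:-→d17:-→d18:-→d19:-→d20:H1  best=H1
  add 169.76.138.0/24 -> H3 at depth 24
  - 169.187.251.0/24 clear@24
  ? 101.125.224.6  path d0:-→d1:-→d2:-→d3:-→d4:-→d5:-→d6:-→d7:H0→d8:-→d9:-→d10:-→d11:-→d12:-→d13:-→d14:-→d15:-→d16:-→d17:-→d18:-→d19:-→d20:H1  best=H1
  add 101.0.0.0/8 -> H5 at depth 8
  ? 101.125.224.207  path d0:-→d1:-→d2:-→d3:-→d4:-→d5:-→d6:-→d7:H0→d8:H5→d9:-→d10:-→d11:-→d12:-→d13:-→d14:-→d15:-→d16:-→d17:-→d18:-→d19:-→d20:H1  best=H1
  add 169.187.251.38/32 -> H3 at depth 32
  add 164.60.0.0/16 -> H1 at depth 16
  add 0.0.0.0/0 -> H0 at depth 0
  add 169.187.251.32/28 -> H3 at depth 28
  add 101.125.236.0/22 -> H1 at depth 22
  add 169.187.240.0/20 -> H2 at depth 20
  ? 169.187.240.10  path d0:H0→d1:-→d2:-→d3:-→d4:-→d5:-→d6:-→d7:-→d8:-→d9:-→d10:-→d11:H1→d12:-→d13:-→d14:-→d15:-→d16:-→d17:-→d18:-→d19:-→d20:H2  best=H2
  add 164.60.222.234/32 -> H5 at depth 32
  ? 62.255.204.230  path d0:H0→d1:-  best=H0
  add 169.187.248.0/21 -> H1 at depth 21
  ? 101.125.236.0  path d0:H0→d1:-→d2:-→d3:-→d4:-→d5:-→d6:-→d7:H0→d8:H5→d9:-→d10:-→d11:-→d12:-→d13:-→d14:-→d15:-→d16:-→d17:-→d18:-→d19:-→d20:H1→d21:-→d22:H1  best=H1
  - 164.60.222.234/32 clear@32
  add 164.60.222.224/28 -> H2 at depth 28
  add 0.0.0.0/0 -> H0 at depth 0
  ? 101.125.224.218  path d0:H0→d1:-→d2:-→d3:-→d4:-→d5:-→d6:-→d7:H0→d8:H5→d9:-→d10:-→d11:-→d12:-→d13:-→d14:-→d15:-→d16:-→d17:-→d18:-→d19:-→d20:H1  best=H1
  add 169.187.240.0/20 -> H4 at depth 20
  ? 101.125.236.60  path d0:H0→d1:-→d2:-→d3:-→d4:-→d5:-→d6:-→d7:H0→d8:H5→d9:-→d10:-→d11:-→d12:-→d13:-→d14:-→d15:-→d16:-→d17:-→d18:-→d19:-→d20:H1→d21:-→d22:H1  best=H1
  ? 26.140.60.10  path d0:H0→d1:-  best=H0
  ? 169.76.138.111  path d0:H0→d1:-→d2:-→d3:-→d4:-→d5:-→d6:-→d7:-→d8:-→d9:-→d10:-→d11:-→d12:-→d13:-→d14:-→d15:-→d16:-→d17:-→d18:-→d19:-→d20:-→d21:-→d22:-→d23:-→d24:H3  best=H3
  - 169.76.138.0/24 clear@24
  add 101.112.0.0/12 -> H5 at depth 12

== LOOKUPS ==
["H2","H1","H1","H1","H1","H1","H2","H0","H1","H1","H1","H0","H3"]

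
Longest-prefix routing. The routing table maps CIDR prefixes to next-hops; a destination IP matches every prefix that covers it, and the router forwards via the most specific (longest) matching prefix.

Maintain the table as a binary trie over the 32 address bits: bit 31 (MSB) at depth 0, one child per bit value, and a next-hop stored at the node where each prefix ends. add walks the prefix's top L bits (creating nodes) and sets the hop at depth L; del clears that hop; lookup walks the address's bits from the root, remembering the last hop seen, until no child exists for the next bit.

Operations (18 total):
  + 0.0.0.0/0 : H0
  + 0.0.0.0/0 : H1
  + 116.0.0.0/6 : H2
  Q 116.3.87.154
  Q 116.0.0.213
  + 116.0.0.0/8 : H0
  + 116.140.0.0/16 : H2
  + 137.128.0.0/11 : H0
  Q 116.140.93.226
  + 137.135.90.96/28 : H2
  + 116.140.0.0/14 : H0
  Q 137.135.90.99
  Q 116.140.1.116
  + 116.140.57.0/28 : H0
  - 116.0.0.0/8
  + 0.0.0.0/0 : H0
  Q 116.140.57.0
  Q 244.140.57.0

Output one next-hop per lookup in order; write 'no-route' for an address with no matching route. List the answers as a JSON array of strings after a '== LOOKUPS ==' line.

Process each operation:
  + 0.0.0.0/0 (H0) depth=0
  + 0.0.0.0/0 (H1) depth=0
  + 116.0.0.0/6 (H2) depth=6
  lookup 116.3.87.154: bits 011101 walk d0:H1→d1:-→d2:-→d3:-→d4:-→d5:-→d6:H2 -> H2
  lookup 116.0.0.213: bits 011101 walk d0:H1→d1:-→d2:-→d3:-→d4:-→d5:-→d6:H2 -> H2
  + 116.0.0.0/8 (H0) depth=8
  + 116.140.0.0/16 (H2) depth=16
  + 137.128.0.0/11 (H0) depth=11
  lookup 116.140.93.226: bits 0111010010001100 walk d0:H1→d1:-→d2:-→d3:-→d4:-→d5:-→d6:H2→d7:-→d8:H0→d9:-→d10:-→d11:-→d12:-→d13:-→d14:-→d15:-→d16:H2 -> H2
  + 137.135.90.96/28 (H2) depth=28
  + 116.140.0.0/14 (H0) depth=14
  lookup 137.135.90.99: bits 1000100110000111010110100110 walk d0:H1→d1:-→d2:-→d3:-→d4:-→d5:-→d6:-→d7:-→d8:-→d9:-→d10:-→d11:H0→d12:-→d13:-→d14:-→d15:-→d16:-→d17:-→d18:-→d19:-→d20:-→d21:-→d22:-→d23:-→d24:-→d25:-→d26:-→d27:-→d28:H2 -> H2
  lookup 116.140.1.116: bits 0111010010001100 walk d0:H1→d1:-→d2:-→d3:-→d4:-→d5:-→d6:H2→d7:-→d8:H0→d9:-→d10:-→d11:-→d12:-→d13:-→d14:H0→d15:-→d16:H2 -> H2
  + 116.140.57.0/28 (H0) depth=28
  - 116.0.0.0/8 clear@8
  + 0.0.0.0/0 (H0) depth=0
  lookup 116.140.57.0: bits 0111010010001100001110010000 walk d0:H0→d1:-→d2:-→d3:-→d4:-→d5:-→d6:H2→d7:-→d8:-→d9:-→d10:-→d11:-→d12:-→d13:-→d14:H0→d15:-→d16:H2→d17:-→d18:-→d19:-→d20:-→d21:-→d22:-→d23:-→d24:-→d25:-→d26:-→d27:-→d28:H0 -> H0
  lookup 244.140.57.0: bits 1 walk d0:H0→d1:- -> H0

== LOOKUPS ==
["H2","H2","H2","H2","H2","H0","H0"]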